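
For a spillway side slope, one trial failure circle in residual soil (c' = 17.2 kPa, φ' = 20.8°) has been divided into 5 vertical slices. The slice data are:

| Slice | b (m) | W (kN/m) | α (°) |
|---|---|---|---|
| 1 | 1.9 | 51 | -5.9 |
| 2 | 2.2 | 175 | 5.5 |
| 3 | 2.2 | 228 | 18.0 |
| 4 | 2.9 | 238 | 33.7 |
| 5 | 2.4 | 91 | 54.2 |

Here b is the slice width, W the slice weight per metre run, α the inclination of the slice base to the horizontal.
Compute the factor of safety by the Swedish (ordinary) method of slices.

Ordinary method of slices: FS = Σ[c'·Δl_i + (W_i cosα_i)·tanφ'] / Σ W_i sinα_i, with Δl_i = b_i / cosα_i.
Slice 1: Δl = 1.9/cos(-5.9°) = 1.910 m; N'_1 = 51·cos(-5.9°) = 50.7; c'Δl = 32.85; W sinα = -5.2
Slice 2: Δl = 2.2/cos5.5° = 2.210 m; N'_2 = 175·cos5.5° = 174.2; c'Δl = 38.02; W sinα = 16.8
Slice 3: Δl = 2.2/cos18.0° = 2.313 m; N'_3 = 228·cos18.0° = 216.8; c'Δl = 39.79; W sinα = 70.5
Slice 4: Δl = 2.9/cos33.7° = 3.486 m; N'_4 = 238·cos33.7° = 198.0; c'Δl = 59.96; W sinα = 132.1
Slice 5: Δl = 2.4/cos54.2° = 4.103 m; N'_5 = 91·cos54.2° = 53.2; c'Δl = 70.57; W sinα = 73.8
Σc'Δl = 241.2 kN/m; ΣN' = 693.0 kN/m; ΣW sinα = 287.8 kN/m
Resisting = 241.2 + 693.0·tan20.8° = 241.2 + 263.2 = 504.4 kN/m
FS = 504.4 / 287.8 = 1.752

FS = 1.75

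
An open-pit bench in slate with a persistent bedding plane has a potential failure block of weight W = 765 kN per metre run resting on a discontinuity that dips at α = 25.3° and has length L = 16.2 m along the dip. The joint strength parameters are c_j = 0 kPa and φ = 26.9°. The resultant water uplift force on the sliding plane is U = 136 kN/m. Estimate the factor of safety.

FS = 0.86

Resolving the block weight along and normal to the plane and applying the Mohr–Coulomb strength on the joint:
N' = W cosα − U = 765·cos25.3° − 136 = 555.6 kN/m
Driving force T = W sinα = 765·sin25.3° = 326.9 kN/m
Resisting force R = c_j·L + N'·tanφ = 0·16.2 + 555.6·tan26.9° = 0.0 + 281.9 = 281.9 kN/m
FS = R / T = 281.9 / 326.9 = 0.862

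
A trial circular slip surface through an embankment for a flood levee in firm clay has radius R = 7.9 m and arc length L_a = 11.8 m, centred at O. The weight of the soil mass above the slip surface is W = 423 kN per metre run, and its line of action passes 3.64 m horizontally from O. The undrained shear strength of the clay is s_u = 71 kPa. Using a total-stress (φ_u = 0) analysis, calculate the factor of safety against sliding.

Taking moments about the centre O, the resisting moment is provided by the undrained shear strength acting along the arc:
M_R = s_u·L_a·R = 71·11.80·7.9 = 6618.6 kN·m/m
M_D = W·d = 423·3.64 = 1539.7 kN·m/m
FS = M_R / M_D = 6618.6 / 1539.7 = 4.299

FS = 4.30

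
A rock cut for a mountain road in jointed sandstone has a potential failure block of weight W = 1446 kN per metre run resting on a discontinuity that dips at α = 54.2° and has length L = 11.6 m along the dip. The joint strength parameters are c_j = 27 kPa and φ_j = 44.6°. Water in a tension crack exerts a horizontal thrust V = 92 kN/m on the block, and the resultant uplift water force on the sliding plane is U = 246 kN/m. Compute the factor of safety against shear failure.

FS = 0.68

Resolving the block weight along and normal to the plane and applying the Mohr–Coulomb strength on the joint:
N' = W cosα − U − V sinα = 1446·cos54.2° − 246 − 92·sin54.2° = 525.2 kN/m
Driving force T = W sinα + V cosα = 1446·sin54.2° + 92·cos54.2° = 1226.6 kN/m
Resisting force R = c_j·L + N'·tanφ_j = 27·11.6 + 525.2·tan44.6° = 313.2 + 517.9 = 831.1 kN/m
FS = R / T = 831.1 / 1226.6 = 0.678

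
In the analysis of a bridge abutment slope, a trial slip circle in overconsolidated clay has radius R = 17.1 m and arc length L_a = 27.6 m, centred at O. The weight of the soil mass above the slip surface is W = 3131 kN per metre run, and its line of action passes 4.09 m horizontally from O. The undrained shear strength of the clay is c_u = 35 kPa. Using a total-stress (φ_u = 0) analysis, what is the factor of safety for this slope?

FS = 1.29

Taking moments about the centre O, the resisting moment is provided by the undrained shear strength acting along the arc:
M_R = c_u·L_a·R = 35·27.60·17.1 = 16518.6 kN·m/m
M_D = W·d = 3131·4.09 = 12805.8 kN·m/m
FS = M_R / M_D = 16518.6 / 12805.8 = 1.290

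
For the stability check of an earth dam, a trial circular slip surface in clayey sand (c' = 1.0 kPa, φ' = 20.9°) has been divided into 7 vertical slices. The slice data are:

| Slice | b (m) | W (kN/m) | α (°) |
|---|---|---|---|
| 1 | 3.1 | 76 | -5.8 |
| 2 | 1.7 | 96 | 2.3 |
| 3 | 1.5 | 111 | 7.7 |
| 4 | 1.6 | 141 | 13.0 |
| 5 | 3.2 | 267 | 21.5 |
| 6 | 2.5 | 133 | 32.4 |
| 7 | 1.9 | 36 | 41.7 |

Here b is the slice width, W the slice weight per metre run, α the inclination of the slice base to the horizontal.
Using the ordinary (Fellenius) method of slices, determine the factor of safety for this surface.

Ordinary method of slices: FS = Σ[c'·Δl_i + (W_i cosα_i)·tanφ'] / Σ W_i sinα_i, with Δl_i = b_i / cosα_i.
Slice 1: Δl = 3.1/cos(-5.8°) = 3.116 m; N'_1 = 76·cos(-5.8°) = 75.6; c'Δl = 3.12; W sinα = -7.7
Slice 2: Δl = 1.7/cos2.3° = 1.701 m; N'_2 = 96·cos2.3° = 95.9; c'Δl = 1.70; W sinα = 3.9
Slice 3: Δl = 1.5/cos7.7° = 1.514 m; N'_3 = 111·cos7.7° = 110.0; c'Δl = 1.51; W sinα = 14.9
Slice 4: Δl = 1.6/cos13.0° = 1.642 m; N'_4 = 141·cos13.0° = 137.4; c'Δl = 1.64; W sinα = 31.7
Slice 5: Δl = 3.2/cos21.5° = 3.439 m; N'_5 = 267·cos21.5° = 248.4; c'Δl = 3.44; W sinα = 97.9
Slice 6: Δl = 2.5/cos32.4° = 2.961 m; N'_6 = 133·cos32.4° = 112.3; c'Δl = 2.96; W sinα = 71.3
Slice 7: Δl = 1.9/cos41.7° = 2.545 m; N'_7 = 36·cos41.7° = 26.9; c'Δl = 2.54; W sinα = 23.9
Σc'Δl = 16.9 kN/m; ΣN' = 806.5 kN/m; ΣW sinα = 235.8 kN/m
Resisting = 16.9 + 806.5·tan20.9° = 16.9 + 308.0 = 324.9 kN/m
FS = 324.9 / 235.8 = 1.378

FS = 1.38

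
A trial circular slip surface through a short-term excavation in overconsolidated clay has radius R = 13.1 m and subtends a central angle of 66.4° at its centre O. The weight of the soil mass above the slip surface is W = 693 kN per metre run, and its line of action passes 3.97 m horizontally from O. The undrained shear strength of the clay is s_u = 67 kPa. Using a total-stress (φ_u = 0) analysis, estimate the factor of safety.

Taking moments about the centre O, the resisting moment is provided by the undrained shear strength acting along the arc:
Arc length L_a = R·θ = 13.1·(66.4°·π/180) = 13.1·1.1589 = 15.18 m
M_R = s_u·L_a·R = 67·15.18·13.1 = 13324.9 kN·m/m
M_D = W·d = 693·3.97 = 2751.2 kN·m/m
FS = M_R / M_D = 13324.9 / 2751.2 = 4.843

FS = 4.84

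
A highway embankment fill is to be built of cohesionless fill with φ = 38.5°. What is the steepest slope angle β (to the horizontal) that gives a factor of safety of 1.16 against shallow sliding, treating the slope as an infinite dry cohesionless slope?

For an infinite dry cohesionless slope FS = tanφ/tanβ, so tanβ = tanφ / FS.
tanβ = tan38.5° / 1.16 = 0.7954 / 1.16 = 0.6857
β = arctan(0.6857) = 34.44°

β = 34.4°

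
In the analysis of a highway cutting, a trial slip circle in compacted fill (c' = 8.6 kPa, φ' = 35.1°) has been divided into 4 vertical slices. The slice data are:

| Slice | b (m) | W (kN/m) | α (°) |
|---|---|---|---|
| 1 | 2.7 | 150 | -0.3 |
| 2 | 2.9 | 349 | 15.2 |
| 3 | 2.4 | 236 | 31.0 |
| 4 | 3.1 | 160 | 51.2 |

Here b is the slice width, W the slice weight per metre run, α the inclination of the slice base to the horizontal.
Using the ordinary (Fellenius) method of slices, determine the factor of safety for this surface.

Ordinary method of slices: FS = Σ[c'·Δl_i + (W_i cosα_i)·tanφ'] / Σ W_i sinα_i, with Δl_i = b_i / cosα_i.
Slice 1: Δl = 2.7/cos(-0.3°) = 2.700 m; N'_1 = 150·cos(-0.3°) = 150.0; c'Δl = 23.22; W sinα = -0.8
Slice 2: Δl = 2.9/cos15.2° = 3.005 m; N'_2 = 349·cos15.2° = 336.8; c'Δl = 25.84; W sinα = 91.5
Slice 3: Δl = 2.4/cos31.0° = 2.800 m; N'_3 = 236·cos31.0° = 202.3; c'Δl = 24.08; W sinα = 121.5
Slice 4: Δl = 3.1/cos51.2° = 4.947 m; N'_4 = 160·cos51.2° = 100.3; c'Δl = 42.55; W sinα = 124.7
Σc'Δl = 115.7 kN/m; ΣN' = 789.3 kN/m; ΣW sinα = 337.0 kN/m
Resisting = 115.7 + 789.3·tan35.1° = 115.7 + 554.8 = 670.4 kN/m
FS = 670.4 / 337.0 = 1.990

FS = 1.99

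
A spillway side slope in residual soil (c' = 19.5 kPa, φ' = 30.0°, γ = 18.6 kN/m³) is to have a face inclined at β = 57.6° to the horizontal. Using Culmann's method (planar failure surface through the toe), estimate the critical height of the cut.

H_c = 26.95 m

Culmann's analysis gives the critical failure plane at α_cr = (β + φ')/2 = (57.6 + 30.0)/2 = 43.8°, and the critical height
H_c = (4c'/γ) · sinβ cosφ' / [1 − cos(β − φ')]
    = (4·19.5/18.6) · sin57.6°·cos30.0° / [1 − cos(27.6°)]
    = 4.194 · 0.8443·0.8660 / [1 − 0.8862]
    = 4.194 · 0.7312 / 0.1138
    = 26.95 m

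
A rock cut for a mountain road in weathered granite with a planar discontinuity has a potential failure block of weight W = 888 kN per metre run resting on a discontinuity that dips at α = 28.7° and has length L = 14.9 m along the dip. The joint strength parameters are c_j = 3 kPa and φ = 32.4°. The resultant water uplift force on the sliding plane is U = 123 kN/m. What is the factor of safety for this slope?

FS = 1.08

Resolving the block weight along and normal to the plane and applying the Mohr–Coulomb strength on the joint:
N' = W cosα − U = 888·cos28.7° − 123 = 655.9 kN/m
Driving force T = W sinα = 888·sin28.7° = 426.4 kN/m
Resisting force R = c_j·L + N'·tanφ = 3·14.9 + 655.9·tan32.4° = 44.7 + 416.3 = 461.0 kN/m
FS = R / T = 461.0 / 426.4 = 1.081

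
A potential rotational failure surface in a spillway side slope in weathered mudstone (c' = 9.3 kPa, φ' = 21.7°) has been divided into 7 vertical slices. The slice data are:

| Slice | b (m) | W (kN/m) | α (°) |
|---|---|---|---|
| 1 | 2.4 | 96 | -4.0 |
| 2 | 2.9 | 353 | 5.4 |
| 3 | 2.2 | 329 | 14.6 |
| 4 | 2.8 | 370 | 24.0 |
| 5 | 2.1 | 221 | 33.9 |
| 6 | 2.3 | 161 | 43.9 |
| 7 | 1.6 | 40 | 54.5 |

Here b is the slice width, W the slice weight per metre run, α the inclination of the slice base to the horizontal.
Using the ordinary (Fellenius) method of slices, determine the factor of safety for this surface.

FS = 1.41

Ordinary method of slices: FS = Σ[c'·Δl_i + (W_i cosα_i)·tanφ'] / Σ W_i sinα_i, with Δl_i = b_i / cosα_i.
Slice 1: Δl = 2.4/cos(-4.0°) = 2.406 m; N'_1 = 96·cos(-4.0°) = 95.8; c'Δl = 22.37; W sinα = -6.7
Slice 2: Δl = 2.9/cos5.4° = 2.913 m; N'_2 = 353·cos5.4° = 351.4; c'Δl = 27.09; W sinα = 33.2
Slice 3: Δl = 2.2/cos14.6° = 2.273 m; N'_3 = 329·cos14.6° = 318.4; c'Δl = 21.14; W sinα = 82.9
Slice 4: Δl = 2.8/cos24.0° = 3.065 m; N'_4 = 370·cos24.0° = 338.0; c'Δl = 28.50; W sinα = 150.5
Slice 5: Δl = 2.1/cos33.9° = 2.530 m; N'_5 = 221·cos33.9° = 183.4; c'Δl = 23.53; W sinα = 123.3
Slice 6: Δl = 2.3/cos43.9° = 3.192 m; N'_6 = 161·cos43.9° = 116.0; c'Δl = 29.69; W sinα = 111.6
Slice 7: Δl = 1.6/cos54.5° = 2.755 m; N'_7 = 40·cos54.5° = 23.2; c'Δl = 25.62; W sinα = 32.6
Σc'Δl = 178.0 kN/m; ΣN' = 1426.3 kN/m; ΣW sinα = 527.4 kN/m
Resisting = 178.0 + 1426.3·tan21.7° = 178.0 + 567.6 = 745.5 kN/m
FS = 745.5 / 527.4 = 1.414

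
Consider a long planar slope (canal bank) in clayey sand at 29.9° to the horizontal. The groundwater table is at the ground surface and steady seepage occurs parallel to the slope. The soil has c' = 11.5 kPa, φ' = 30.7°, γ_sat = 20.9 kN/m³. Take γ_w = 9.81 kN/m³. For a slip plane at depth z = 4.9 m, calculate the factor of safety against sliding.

With seepage parallel to the slope and the water table at the surface, the effective normal stress on the slip plane uses the buoyant unit weight γ' = γ_sat − γ_w while the driving shear stress uses γ_sat:
FS = [c' + γ' z cos²β tanφ'] / [γ_sat z sinβ cosβ]
γ' = 20.9 − 9.81 = 11.09 kN/m³
Numerator = 11.5 + 11.09·4.9·cos²29.9°·tan30.7° = 11.5 + 11.09·4.9·0.7515·0.5938 = 35.748 kPa
Denominator = 20.9·4.9·sin29.9°·cos29.9° = 20.9·4.9·0.4985·0.8669 = 44.255 kPa
FS = 35.748 / 44.255 = 0.808

FS = 0.81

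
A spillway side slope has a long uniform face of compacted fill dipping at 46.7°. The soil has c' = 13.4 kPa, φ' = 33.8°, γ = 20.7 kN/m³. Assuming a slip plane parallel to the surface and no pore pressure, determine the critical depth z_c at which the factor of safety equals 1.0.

Setting FS = 1.00 in FS = [c' + γz cos²β tanφ'] / [γz sinβ cosβ] and solving for z:
z = c' / [γ cosβ (FS·sinβ − cosβ·tanφ')]
  = 13.4 / [20.7·cos46.7°·(1.00·sin46.7° − cos46.7°·tan33.8°)]
  = 13.4 / [20.7·0.6858·(1.00·0.7278 − 0.6858·0.6694)]
  = 13.4 / 3.8140 = 3.513 m

z_c = 3.51 m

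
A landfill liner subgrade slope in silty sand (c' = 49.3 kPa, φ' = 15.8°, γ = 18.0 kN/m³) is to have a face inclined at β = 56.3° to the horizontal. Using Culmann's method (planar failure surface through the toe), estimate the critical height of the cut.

H_c = 36.60 m

Culmann's analysis gives the critical failure plane at α_cr = (β + φ')/2 = (56.3 + 15.8)/2 = 36.0°, and the critical height
H_c = (4c'/γ) · sinβ cosφ' / [1 − cos(β − φ')]
    = (4·49.3/18.0) · sin56.3°·cos15.8° / [1 − cos(40.5°)]
    = 10.956 · 0.8320·0.9622 / [1 − 0.7604]
    = 10.956 · 0.8005 / 0.2396
    = 36.60 m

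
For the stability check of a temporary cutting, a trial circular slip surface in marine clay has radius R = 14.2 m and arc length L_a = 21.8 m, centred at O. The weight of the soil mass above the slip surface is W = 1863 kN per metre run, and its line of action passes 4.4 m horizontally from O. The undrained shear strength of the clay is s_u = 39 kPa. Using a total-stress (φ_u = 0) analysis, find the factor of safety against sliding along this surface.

Taking moments about the centre O, the resisting moment is provided by the undrained shear strength acting along the arc:
M_R = s_u·L_a·R = 39·21.80·14.2 = 12072.8 kN·m/m
M_D = W·d = 1863·4.4 = 8197.2 kN·m/m
FS = M_R / M_D = 12072.8 / 8197.2 = 1.473

FS = 1.47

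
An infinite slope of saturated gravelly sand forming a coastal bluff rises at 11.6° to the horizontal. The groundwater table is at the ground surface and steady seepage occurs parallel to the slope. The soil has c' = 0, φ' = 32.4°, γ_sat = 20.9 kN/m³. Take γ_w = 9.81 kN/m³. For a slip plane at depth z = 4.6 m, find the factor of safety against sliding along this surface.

With seepage parallel to the slope and the water table at the surface, the effective normal stress on the slip plane uses the buoyant unit weight γ' = γ_sat − γ_w while the driving shear stress uses γ_sat:
FS = [c' + γ' z cos²β tanφ'] / [γ_sat z sinβ cosβ]
(For c' = 0 this reduces to FS = (γ'/γ_sat)·tanφ'/tanβ.)
γ' = 20.9 − 9.81 = 11.09 kN/m³
Numerator = 0.0 + 11.09·4.6·cos²11.6°·tan32.4° = 0.0 + 11.09·4.6·0.9596·0.6346 = 31.065 kPa
Denominator = 20.9·4.6·sin11.6°·cos11.6° = 20.9·4.6·0.2011·0.9796 = 18.937 kPa
FS = 31.065 / 18.937 = 1.640

FS = 1.64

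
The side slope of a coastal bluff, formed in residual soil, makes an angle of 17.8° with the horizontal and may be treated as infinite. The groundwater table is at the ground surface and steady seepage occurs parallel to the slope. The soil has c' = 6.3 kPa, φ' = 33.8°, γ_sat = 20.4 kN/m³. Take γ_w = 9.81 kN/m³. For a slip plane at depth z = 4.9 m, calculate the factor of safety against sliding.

FS = 1.30

With seepage parallel to the slope and the water table at the surface, the effective normal stress on the slip plane uses the buoyant unit weight γ' = γ_sat − γ_w while the driving shear stress uses γ_sat:
FS = [c' + γ' z cos²β tanφ'] / [γ_sat z sinβ cosβ]
γ' = 20.4 − 9.81 = 10.59 kN/m³
Numerator = 6.3 + 10.59·4.9·cos²17.8°·tan33.8° = 6.3 + 10.59·4.9·0.9066·0.6694 = 37.792 kPa
Denominator = 20.4·4.9·sin17.8°·cos17.8° = 20.4·4.9·0.3057·0.9521 = 29.095 kPa
FS = 37.792 / 29.095 = 1.299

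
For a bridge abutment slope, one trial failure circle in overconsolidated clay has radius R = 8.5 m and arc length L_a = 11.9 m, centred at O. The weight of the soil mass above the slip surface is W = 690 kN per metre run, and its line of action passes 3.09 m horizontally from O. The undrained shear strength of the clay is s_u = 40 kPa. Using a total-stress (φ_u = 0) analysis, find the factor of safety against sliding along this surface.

Taking moments about the centre O, the resisting moment is provided by the undrained shear strength acting along the arc:
M_R = s_u·L_a·R = 40·11.90·8.5 = 4046.0 kN·m/m
M_D = W·d = 690·3.09 = 2132.1 kN·m/m
FS = M_R / M_D = 4046.0 / 2132.1 = 1.898

FS = 1.90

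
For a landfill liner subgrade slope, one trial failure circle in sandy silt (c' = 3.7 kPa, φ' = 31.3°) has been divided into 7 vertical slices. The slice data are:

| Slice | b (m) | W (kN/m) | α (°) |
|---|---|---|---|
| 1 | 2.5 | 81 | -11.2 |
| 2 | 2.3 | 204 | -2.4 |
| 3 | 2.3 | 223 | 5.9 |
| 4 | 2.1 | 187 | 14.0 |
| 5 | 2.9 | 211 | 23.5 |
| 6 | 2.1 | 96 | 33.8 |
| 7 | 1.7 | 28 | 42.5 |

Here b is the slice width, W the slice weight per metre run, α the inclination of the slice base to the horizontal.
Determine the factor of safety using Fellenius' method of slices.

Ordinary method of slices: FS = Σ[c'·Δl_i + (W_i cosα_i)·tanφ'] / Σ W_i sinα_i, with Δl_i = b_i / cosα_i.
Slice 1: Δl = 2.5/cos(-11.2°) = 2.549 m; N'_1 = 81·cos(-11.2°) = 79.5; c'Δl = 9.43; W sinα = -15.7
Slice 2: Δl = 2.3/cos(-2.4°) = 2.302 m; N'_2 = 204·cos(-2.4°) = 203.8; c'Δl = 8.52; W sinα = -8.5
Slice 3: Δl = 2.3/cos5.9° = 2.312 m; N'_3 = 223·cos5.9° = 221.8; c'Δl = 8.56; W sinα = 22.9
Slice 4: Δl = 2.1/cos14.0° = 2.164 m; N'_4 = 187·cos14.0° = 181.4; c'Δl = 8.01; W sinα = 45.2
Slice 5: Δl = 2.9/cos23.5° = 3.162 m; N'_5 = 211·cos23.5° = 193.5; c'Δl = 11.70; W sinα = 84.1
Slice 6: Δl = 2.1/cos33.8° = 2.527 m; N'_6 = 96·cos33.8° = 79.8; c'Δl = 9.35; W sinα = 53.4
Slice 7: Δl = 1.7/cos42.5° = 2.306 m; N'_7 = 28·cos42.5° = 20.6; c'Δl = 8.53; W sinα = 18.9
Σc'Δl = 64.1 kN/m; ΣN' = 980.5 kN/m; ΣW sinα = 200.3 kN/m
Resisting = 64.1 + 980.5·tan31.3° = 64.1 + 596.1 = 660.2 kN/m
FS = 660.2 / 200.3 = 3.295

FS = 3.30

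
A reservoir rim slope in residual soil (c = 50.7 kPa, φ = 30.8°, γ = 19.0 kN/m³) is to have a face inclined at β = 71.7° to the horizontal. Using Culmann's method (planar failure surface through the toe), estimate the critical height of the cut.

Culmann's analysis gives the critical failure plane at α_cr = (β + φ)/2 = (71.7 + 30.8)/2 = 51.2°, and the critical height
H_c = (4c/γ) · sinβ cosφ / [1 − cos(β − φ)]
    = (4·50.7/19.0) · sin71.7°·cos30.8° / [1 − cos(40.9°)]
    = 10.674 · 0.9494·0.8590 / [1 − 0.7559]
    = 10.674 · 0.8155 / 0.2441
    = 35.65 m

H_c = 35.65 m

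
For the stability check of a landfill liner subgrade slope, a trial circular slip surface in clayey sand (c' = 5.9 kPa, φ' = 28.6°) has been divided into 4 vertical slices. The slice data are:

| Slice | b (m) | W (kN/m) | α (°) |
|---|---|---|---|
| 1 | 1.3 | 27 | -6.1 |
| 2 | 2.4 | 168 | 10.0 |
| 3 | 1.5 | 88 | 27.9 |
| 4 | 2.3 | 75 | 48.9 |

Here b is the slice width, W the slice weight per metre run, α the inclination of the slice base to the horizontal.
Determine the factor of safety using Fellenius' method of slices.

FS = 1.83

Ordinary method of slices: FS = Σ[c'·Δl_i + (W_i cosα_i)·tanφ'] / Σ W_i sinα_i, with Δl_i = b_i / cosα_i.
Slice 1: Δl = 1.3/cos(-6.1°) = 1.307 m; N'_1 = 27·cos(-6.1°) = 26.8; c'Δl = 7.71; W sinα = -2.9
Slice 2: Δl = 2.4/cos10.0° = 2.437 m; N'_2 = 168·cos10.0° = 165.4; c'Δl = 14.38; W sinα = 29.2
Slice 3: Δl = 1.5/cos27.9° = 1.697 m; N'_3 = 88·cos27.9° = 77.8; c'Δl = 10.01; W sinα = 41.2
Slice 4: Δl = 2.3/cos48.9° = 3.499 m; N'_4 = 75·cos48.9° = 49.3; c'Δl = 20.64; W sinα = 56.5
Σc'Δl = 52.7 kN/m; ΣN' = 319.4 kN/m; ΣW sinα = 124.0 kN/m
Resisting = 52.7 + 319.4·tan28.6° = 52.7 + 174.1 = 226.9 kN/m
FS = 226.9 / 124.0 = 1.830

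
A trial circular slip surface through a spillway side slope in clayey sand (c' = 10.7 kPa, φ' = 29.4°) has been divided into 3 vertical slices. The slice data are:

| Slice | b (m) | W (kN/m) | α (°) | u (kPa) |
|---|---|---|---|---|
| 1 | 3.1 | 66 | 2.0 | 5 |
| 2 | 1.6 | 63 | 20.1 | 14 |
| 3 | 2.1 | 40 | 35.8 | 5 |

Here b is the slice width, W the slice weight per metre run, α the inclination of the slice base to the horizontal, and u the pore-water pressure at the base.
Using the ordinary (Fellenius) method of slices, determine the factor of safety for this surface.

FS = 2.92

Ordinary method of slices: FS = Σ[c'·Δl_i + (W_i cosα_i − u_i·Δl_i)·tanφ'] / Σ W_i sinα_i, with Δl_i = b_i / cosα_i.
Slice 1: Δl = 3.1/cos2.0° = 3.102 m; N'_1 = 66·cos2.0° − 5·3.102 = 50.5; c'Δl = 33.19; W sinα = 2.3
Slice 2: Δl = 1.6/cos20.1° = 1.704 m; N'_2 = 63·cos20.1° − 14·1.704 = 35.3; c'Δl = 18.23; W sinα = 21.7
Slice 3: Δl = 2.1/cos35.8° = 2.589 m; N'_3 = 40·cos35.8° − 5·2.589 = 19.5; c'Δl = 27.70; W sinα = 23.4
Σc'Δl = 79.1 kN/m; ΣN' = 105.3 kN/m; ΣW sinα = 47.4 kN/m
Resisting = 79.1 + 105.3·tan29.4° = 79.1 + 59.3 = 138.4 kN/m
FS = 138.4 / 47.4 = 2.923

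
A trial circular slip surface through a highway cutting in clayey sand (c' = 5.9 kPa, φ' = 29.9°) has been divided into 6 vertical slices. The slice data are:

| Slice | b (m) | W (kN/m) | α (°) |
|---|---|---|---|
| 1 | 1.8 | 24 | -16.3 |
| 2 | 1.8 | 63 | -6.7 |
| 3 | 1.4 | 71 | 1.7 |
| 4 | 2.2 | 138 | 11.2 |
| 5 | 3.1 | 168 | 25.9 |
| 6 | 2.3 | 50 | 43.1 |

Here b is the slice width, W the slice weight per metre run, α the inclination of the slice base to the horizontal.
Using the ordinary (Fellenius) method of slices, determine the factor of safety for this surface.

Ordinary method of slices: FS = Σ[c'·Δl_i + (W_i cosα_i)·tanφ'] / Σ W_i sinα_i, with Δl_i = b_i / cosα_i.
Slice 1: Δl = 1.8/cos(-16.3°) = 1.875 m; N'_1 = 24·cos(-16.3°) = 23.0; c'Δl = 11.06; W sinα = -6.7
Slice 2: Δl = 1.8/cos(-6.7°) = 1.812 m; N'_2 = 63·cos(-6.7°) = 62.6; c'Δl = 10.69; W sinα = -7.4
Slice 3: Δl = 1.4/cos1.7° = 1.401 m; N'_3 = 71·cos1.7° = 71.0; c'Δl = 8.26; W sinα = 2.1
Slice 4: Δl = 2.2/cos11.2° = 2.243 m; N'_4 = 138·cos11.2° = 135.4; c'Δl = 13.23; W sinα = 26.8
Slice 5: Δl = 3.1/cos25.9° = 3.446 m; N'_5 = 168·cos25.9° = 151.1; c'Δl = 20.33; W sinα = 73.4
Slice 6: Δl = 2.3/cos43.1° = 3.150 m; N'_6 = 50·cos43.1° = 36.5; c'Δl = 18.58; W sinα = 34.2
Σc'Δl = 82.2 kN/m; ΣN' = 479.6 kN/m; ΣW sinα = 122.4 kN/m
Resisting = 82.2 + 479.6·tan29.9° = 82.2 + 275.8 = 357.9 kN/m
FS = 357.9 / 122.4 = 2.925

FS = 2.93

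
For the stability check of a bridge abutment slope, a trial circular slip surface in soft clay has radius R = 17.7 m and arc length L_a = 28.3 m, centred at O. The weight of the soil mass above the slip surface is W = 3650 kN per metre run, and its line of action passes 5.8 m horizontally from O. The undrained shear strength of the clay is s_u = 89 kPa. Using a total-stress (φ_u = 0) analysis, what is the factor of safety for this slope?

Taking moments about the centre O, the resisting moment is provided by the undrained shear strength acting along the arc:
M_R = s_u·L_a·R = 89·28.30·17.7 = 44581.0 kN·m/m
M_D = W·d = 3650·5.8 = 21170.0 kN·m/m
FS = M_R / M_D = 44581.0 / 21170.0 = 2.106

FS = 2.11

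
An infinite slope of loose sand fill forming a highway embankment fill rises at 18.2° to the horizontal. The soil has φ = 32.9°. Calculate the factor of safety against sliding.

For a dry cohesionless infinite slope the factor of safety is FS = tanφ / tanβ.
FS = tan32.9° / tan18.2° = 0.6469 / 0.3288 = 1.968

FS = 1.97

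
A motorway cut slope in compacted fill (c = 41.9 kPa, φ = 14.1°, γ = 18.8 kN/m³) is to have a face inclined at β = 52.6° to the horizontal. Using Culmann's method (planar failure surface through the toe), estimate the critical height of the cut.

Culmann's analysis gives the critical failure plane at α_cr = (β + φ)/2 = (52.6 + 14.1)/2 = 33.4°, and the critical height
H_c = (4c/γ) · sinβ cosφ / [1 − cos(β − φ)]
    = (4·41.9/18.8) · sin52.6°·cos14.1° / [1 − cos(38.5°)]
    = 8.915 · 0.7944·0.9699 / [1 − 0.7826]
    = 8.915 · 0.7705 / 0.2174
    = 31.60 m

H_c = 31.60 m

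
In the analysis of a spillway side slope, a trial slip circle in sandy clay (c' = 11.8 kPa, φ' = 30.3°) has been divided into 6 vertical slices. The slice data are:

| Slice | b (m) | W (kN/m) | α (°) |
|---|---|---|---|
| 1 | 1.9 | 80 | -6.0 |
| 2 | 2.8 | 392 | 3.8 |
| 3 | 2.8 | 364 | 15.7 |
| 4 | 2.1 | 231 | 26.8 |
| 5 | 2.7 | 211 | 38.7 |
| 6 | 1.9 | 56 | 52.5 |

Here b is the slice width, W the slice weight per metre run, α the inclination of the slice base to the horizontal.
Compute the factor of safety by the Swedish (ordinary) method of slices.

Ordinary method of slices: FS = Σ[c'·Δl_i + (W_i cosα_i)·tanφ'] / Σ W_i sinα_i, with Δl_i = b_i / cosα_i.
Slice 1: Δl = 1.9/cos(-6.0°) = 1.910 m; N'_1 = 80·cos(-6.0°) = 79.6; c'Δl = 22.54; W sinα = -8.4
Slice 2: Δl = 2.8/cos3.8° = 2.806 m; N'_2 = 392·cos3.8° = 391.1; c'Δl = 33.11; W sinα = 26.0
Slice 3: Δl = 2.8/cos15.7° = 2.909 m; N'_3 = 364·cos15.7° = 350.4; c'Δl = 34.32; W sinα = 98.5
Slice 4: Δl = 2.1/cos26.8° = 2.353 m; N'_4 = 231·cos26.8° = 206.2; c'Δl = 27.76; W sinα = 104.2
Slice 5: Δl = 2.7/cos38.7° = 3.460 m; N'_5 = 211·cos38.7° = 164.7; c'Δl = 40.82; W sinα = 131.9
Slice 6: Δl = 1.9/cos52.5° = 3.121 m; N'_6 = 56·cos52.5° = 34.1; c'Δl = 36.83; W sinα = 44.4
Σc'Δl = 195.4 kN/m; ΣN' = 1226.1 kN/m; ΣW sinα = 396.6 kN/m
Resisting = 195.4 + 1226.1·tan30.3° = 195.4 + 716.5 = 911.8 kN/m
FS = 911.8 / 396.6 = 2.299

FS = 2.30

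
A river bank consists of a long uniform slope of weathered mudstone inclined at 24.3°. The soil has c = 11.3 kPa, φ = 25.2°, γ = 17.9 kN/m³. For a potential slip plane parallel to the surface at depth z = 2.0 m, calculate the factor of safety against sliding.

FS = 1.88

For an infinite slope with a slip plane parallel to the surface (no pore pressure): FS = [c + γz cos²β tanφ] / [γz sinβ cosβ].
γz = 17.9·2.0 = 35.80 kN/m²
Numerator = 11.3 + 35.80·cos²24.3°·tan25.2° = 11.3 + 35.80·0.8307·0.4706 = 25.293 kPa
Denominator = 35.80·sin24.3°·cos24.3° = 35.80·0.4115·0.9114 = 13.427 kPa
FS = 25.293 / 13.427 = 1.884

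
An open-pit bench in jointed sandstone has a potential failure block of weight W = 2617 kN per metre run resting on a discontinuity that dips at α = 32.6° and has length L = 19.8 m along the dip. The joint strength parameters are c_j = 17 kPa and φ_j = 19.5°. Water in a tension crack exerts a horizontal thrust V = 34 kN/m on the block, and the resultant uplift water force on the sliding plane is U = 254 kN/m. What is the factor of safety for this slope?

Resolving the block weight along and normal to the plane and applying the Mohr–Coulomb strength on the joint:
N' = W cosα − U − V sinα = 2617·cos32.6° − 254 − 34·sin32.6° = 1932.4 kN/m
Driving force T = W sinα + V cosα = 2617·sin32.6° + 34·cos32.6° = 1438.6 kN/m
Resisting force R = c_j·L + N'·tanφ_j = 17·19.8 + 1932.4·tan19.5° = 336.6 + 684.3 = 1020.9 kN/m
FS = R / T = 1020.9 / 1438.6 = 0.710

FS = 0.71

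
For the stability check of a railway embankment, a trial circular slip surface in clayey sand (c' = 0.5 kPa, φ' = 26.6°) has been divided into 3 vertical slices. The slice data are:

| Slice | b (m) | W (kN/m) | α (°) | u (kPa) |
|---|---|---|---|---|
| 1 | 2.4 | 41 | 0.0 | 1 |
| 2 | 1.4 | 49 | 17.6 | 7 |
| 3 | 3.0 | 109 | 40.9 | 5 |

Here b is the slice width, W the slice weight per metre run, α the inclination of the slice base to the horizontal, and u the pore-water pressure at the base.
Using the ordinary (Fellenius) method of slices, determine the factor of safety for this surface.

FS = 0.84

Ordinary method of slices: FS = Σ[c'·Δl_i + (W_i cosα_i − u_i·Δl_i)·tanφ'] / Σ W_i sinα_i, with Δl_i = b_i / cosα_i.
Slice 1: Δl = 2.4/cos0.0° = 2.400 m; N'_1 = 41·cos0.0° − 1·2.400 = 38.6; c'Δl = 1.20; W sinα = 0.0
Slice 2: Δl = 1.4/cos17.6° = 1.469 m; N'_2 = 49·cos17.6° − 7·1.469 = 36.4; c'Δl = 0.73; W sinα = 14.8
Slice 3: Δl = 3.0/cos40.9° = 3.969 m; N'_3 = 109·cos40.9° − 5·3.969 = 62.5; c'Δl = 1.98; W sinα = 71.4
Σc'Δl = 3.9 kN/m; ΣN' = 137.6 kN/m; ΣW sinα = 86.2 kN/m
Resisting = 3.9 + 137.6·tan26.6° = 3.9 + 68.9 = 72.8 kN/m
FS = 72.8 / 86.2 = 0.845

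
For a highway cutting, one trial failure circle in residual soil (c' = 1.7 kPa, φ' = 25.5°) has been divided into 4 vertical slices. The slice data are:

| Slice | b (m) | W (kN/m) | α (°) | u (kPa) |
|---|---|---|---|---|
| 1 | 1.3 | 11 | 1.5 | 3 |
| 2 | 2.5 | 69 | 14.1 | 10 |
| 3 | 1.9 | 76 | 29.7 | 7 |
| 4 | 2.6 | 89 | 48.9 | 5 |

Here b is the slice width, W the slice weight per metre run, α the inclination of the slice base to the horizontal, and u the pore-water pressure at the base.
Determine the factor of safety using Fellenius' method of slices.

Ordinary method of slices: FS = Σ[c'·Δl_i + (W_i cosα_i − u_i·Δl_i)·tanφ'] / Σ W_i sinα_i, with Δl_i = b_i / cosα_i.
Slice 1: Δl = 1.3/cos1.5° = 1.300 m; N'_1 = 11·cos1.5° − 3·1.300 = 7.1; c'Δl = 2.21; W sinα = 0.3
Slice 2: Δl = 2.5/cos14.1° = 2.578 m; N'_2 = 69·cos14.1° − 10·2.578 = 41.1; c'Δl = 4.38; W sinα = 16.8
Slice 3: Δl = 1.9/cos29.7° = 2.187 m; N'_3 = 76·cos29.7° − 7·2.187 = 50.7; c'Δl = 3.72; W sinα = 37.7
Slice 4: Δl = 2.6/cos48.9° = 3.955 m; N'_4 = 89·cos48.9° − 5·3.955 = 38.7; c'Δl = 6.72; W sinα = 67.1
Σc'Δl = 17.0 kN/m; ΣN' = 137.7 kN/m; ΣW sinα = 121.8 kN/m
Resisting = 17.0 + 137.7·tan25.5° = 17.0 + 65.7 = 82.7 kN/m
FS = 82.7 / 121.8 = 0.679

FS = 0.68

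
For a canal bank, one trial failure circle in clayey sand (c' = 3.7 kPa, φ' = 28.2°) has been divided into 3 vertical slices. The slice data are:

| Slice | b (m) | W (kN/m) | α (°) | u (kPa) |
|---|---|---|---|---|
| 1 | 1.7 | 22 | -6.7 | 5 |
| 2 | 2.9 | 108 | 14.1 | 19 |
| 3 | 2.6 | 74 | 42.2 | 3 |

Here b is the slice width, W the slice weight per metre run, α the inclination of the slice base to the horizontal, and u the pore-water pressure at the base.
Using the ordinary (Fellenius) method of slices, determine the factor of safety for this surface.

Ordinary method of slices: FS = Σ[c'·Δl_i + (W_i cosα_i − u_i·Δl_i)·tanφ'] / Σ W_i sinα_i, with Δl_i = b_i / cosα_i.
Slice 1: Δl = 1.7/cos(-6.7°) = 1.712 m; N'_1 = 22·cos(-6.7°) − 5·1.712 = 13.3; c'Δl = 6.33; W sinα = -2.6
Slice 2: Δl = 2.9/cos14.1° = 2.990 m; N'_2 = 108·cos14.1° − 19·2.990 = 47.9; c'Δl = 11.06; W sinα = 26.3
Slice 3: Δl = 2.6/cos42.2° = 3.510 m; N'_3 = 74·cos42.2° − 3·3.510 = 44.3; c'Δl = 12.99; W sinα = 49.7
Σc'Δl = 30.4 kN/m; ΣN' = 105.5 kN/m; ΣW sinα = 73.5 kN/m
Resisting = 30.4 + 105.5·tan28.2° = 30.4 + 56.6 = 87.0 kN/m
FS = 87.0 / 73.5 = 1.184

FS = 1.18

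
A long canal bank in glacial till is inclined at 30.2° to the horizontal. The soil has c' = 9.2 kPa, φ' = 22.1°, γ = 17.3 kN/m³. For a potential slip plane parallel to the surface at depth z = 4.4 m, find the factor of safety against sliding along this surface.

For an infinite slope with a slip plane parallel to the surface (no pore pressure): FS = [c' + γz cos²β tanφ'] / [γz sinβ cosβ].
γz = 17.3·4.4 = 76.12 kN/m²
Numerator = 9.2 + 76.12·cos²30.2°·tan22.1° = 9.2 + 76.12·0.7470·0.4061 = 32.288 kPa
Denominator = 76.12·sin30.2°·cos30.2° = 76.12·0.5030·0.8643 = 33.093 kPa
FS = 32.288 / 33.093 = 0.976

FS = 0.98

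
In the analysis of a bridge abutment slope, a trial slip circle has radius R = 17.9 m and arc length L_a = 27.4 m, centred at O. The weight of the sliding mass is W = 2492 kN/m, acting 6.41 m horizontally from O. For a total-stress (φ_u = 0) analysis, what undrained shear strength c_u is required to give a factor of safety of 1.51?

FS = c_u·L_a·R / (W·d), so c_u = FS·W·d / (L_a·R).
c_u = 1.51·2492·6.41 / (27.40·17.9) = 24120.3 / 490.46 = 49.18 kPa

c_u = 49.2 kPa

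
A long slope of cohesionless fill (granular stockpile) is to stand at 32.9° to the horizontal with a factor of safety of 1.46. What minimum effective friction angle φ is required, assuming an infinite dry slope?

FS = tanφ/tanβ ⇒ tanφ = FS · tanβ = 1.46 · tan32.9° = 0.9445
φ = arctan(0.9445) = 43.37°

φ = 43.4°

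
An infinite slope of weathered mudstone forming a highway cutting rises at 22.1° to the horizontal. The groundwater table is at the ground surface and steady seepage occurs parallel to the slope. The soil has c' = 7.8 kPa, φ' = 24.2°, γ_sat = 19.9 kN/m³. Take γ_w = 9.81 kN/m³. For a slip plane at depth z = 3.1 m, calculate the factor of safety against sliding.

With seepage parallel to the slope and the water table at the surface, the effective normal stress on the slip plane uses the buoyant unit weight γ' = γ_sat − γ_w while the driving shear stress uses γ_sat:
FS = [c' + γ' z cos²β tanφ'] / [γ_sat z sinβ cosβ]
γ' = 19.9 − 9.81 = 10.09 kN/m³
Numerator = 7.8 + 10.09·3.1·cos²22.1°·tan24.2° = 7.8 + 10.09·3.1·0.8585·0.4494 = 19.868 kPa
Denominator = 19.9·3.1·sin22.1°·cos22.1° = 19.9·3.1·0.3762·0.9265 = 21.504 kPa
FS = 19.868 / 21.504 = 0.924

FS = 0.92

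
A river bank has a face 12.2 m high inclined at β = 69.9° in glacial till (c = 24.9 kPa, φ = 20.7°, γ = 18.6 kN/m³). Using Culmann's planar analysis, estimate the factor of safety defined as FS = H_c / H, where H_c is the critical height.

FS = 1.11

H_c = (4c/γ) · sinβ cosφ / [1 − cos(β − φ)]
    = (4·24.9/18.6) · sin69.9°·cos20.7° / [1 − cos49.2°]
    = 5.355 · 0.8785 / 0.3466 = 13.57 m
FS = H_c / H = 13.57 / 12.2 = 1.113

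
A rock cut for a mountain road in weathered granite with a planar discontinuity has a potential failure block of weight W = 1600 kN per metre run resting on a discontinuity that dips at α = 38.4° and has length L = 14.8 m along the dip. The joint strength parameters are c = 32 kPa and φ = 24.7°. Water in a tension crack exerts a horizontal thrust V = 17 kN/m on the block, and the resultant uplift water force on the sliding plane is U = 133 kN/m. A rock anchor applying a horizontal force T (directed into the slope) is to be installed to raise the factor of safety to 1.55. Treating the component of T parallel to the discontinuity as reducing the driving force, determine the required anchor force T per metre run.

T = 384 kN/m

Resolving forces along and normal to the sliding plane, with the horizontal anchor force T adding T·sinα to the effective normal force and T·cosα acting up the plane against the driving force:
FS = [cL + (W cosα − U − V sinα + T sinα) tanφ] / [W sinα + V cosα − T cosα]
Without the anchor: N' = 1110.4 kN/m, driving T_d = 1007.2 kN/m, resisting R = 32·14.8 + 1110.4·tan24.7° = 984.3 kN/m, FS = 0.98.
Setting FS = 1.55 and solving for T:
1.55·(1007.2 − T cos38.4°) = 984.3 + T sin38.4°·tan24.7°
T·(sin38.4°·tan24.7° + 1.55·cos38.4°) = 1.55·1007.2 − 984.3
T·(0.6211·0.4599 + 1.55·0.7837) = 1561.1 − 984.3 = 576.8
T·1.5004 = 576.8
T = 384.4 kN/m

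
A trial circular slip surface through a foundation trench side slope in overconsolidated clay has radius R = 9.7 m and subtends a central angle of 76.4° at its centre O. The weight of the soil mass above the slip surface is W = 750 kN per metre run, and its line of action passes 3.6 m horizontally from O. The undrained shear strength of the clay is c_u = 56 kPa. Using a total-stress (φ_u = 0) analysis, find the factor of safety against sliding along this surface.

Taking moments about the centre O, the resisting moment is provided by the undrained shear strength acting along the arc:
Arc length L_a = R·θ = 9.7·(76.4°·π/180) = 9.7·1.3334 = 12.93 m
M_R = c_u·L_a·R = 56·12.93·9.7 = 7025.9 kN·m/m
M_D = W·d = 750·3.6 = 2700.0 kN·m/m
FS = M_R / M_D = 7025.9 / 2700.0 = 2.602

FS = 2.60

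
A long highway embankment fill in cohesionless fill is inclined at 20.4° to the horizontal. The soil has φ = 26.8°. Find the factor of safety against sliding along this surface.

FS = 1.36

For a dry cohesionless infinite slope the factor of safety is FS = tanφ / tanβ.
FS = tan26.8° / tan20.4° = 0.5051 / 0.3719 = 1.358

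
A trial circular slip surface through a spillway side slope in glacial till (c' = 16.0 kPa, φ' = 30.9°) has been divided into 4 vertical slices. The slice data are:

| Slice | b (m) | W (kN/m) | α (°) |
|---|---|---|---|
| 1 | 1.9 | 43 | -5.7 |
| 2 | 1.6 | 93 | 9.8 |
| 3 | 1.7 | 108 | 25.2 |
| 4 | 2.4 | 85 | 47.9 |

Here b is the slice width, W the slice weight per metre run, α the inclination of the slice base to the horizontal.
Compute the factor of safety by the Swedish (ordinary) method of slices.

Ordinary method of slices: FS = Σ[c'·Δl_i + (W_i cosα_i)·tanφ'] / Σ W_i sinα_i, with Δl_i = b_i / cosα_i.
Slice 1: Δl = 1.9/cos(-5.7°) = 1.909 m; N'_1 = 43·cos(-5.7°) = 42.8; c'Δl = 30.55; W sinα = -4.3
Slice 2: Δl = 1.6/cos9.8° = 1.624 m; N'_2 = 93·cos9.8° = 91.6; c'Δl = 25.98; W sinα = 15.8
Slice 3: Δl = 1.7/cos25.2° = 1.879 m; N'_3 = 108·cos25.2° = 97.7; c'Δl = 30.06; W sinα = 46.0
Slice 4: Δl = 2.4/cos47.9° = 3.580 m; N'_4 = 85·cos47.9° = 57.0; c'Δl = 57.28; W sinα = 63.1
Σc'Δl = 143.9 kN/m; ΣN' = 289.1 kN/m; ΣW sinα = 120.6 kN/m
Resisting = 143.9 + 289.1·tan30.9° = 143.9 + 173.0 = 316.9 kN/m
FS = 316.9 / 120.6 = 2.628

FS = 2.63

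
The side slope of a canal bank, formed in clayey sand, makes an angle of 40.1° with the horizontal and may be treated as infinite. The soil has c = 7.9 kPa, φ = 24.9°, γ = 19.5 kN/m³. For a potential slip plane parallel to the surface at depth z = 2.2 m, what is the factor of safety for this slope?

FS = 0.92

For an infinite slope with a slip plane parallel to the surface (no pore pressure): FS = [c + γz cos²β tanφ] / [γz sinβ cosβ].
γz = 19.5·2.2 = 42.90 kN/m²
Numerator = 7.9 + 42.90·cos²40.1°·tan24.9° = 7.9 + 42.90·0.5851·0.4642 = 19.551 kPa
Denominator = 42.90·sin40.1°·cos40.1° = 42.90·0.6441·0.7649 = 21.137 kPa
FS = 19.551 / 21.137 = 0.925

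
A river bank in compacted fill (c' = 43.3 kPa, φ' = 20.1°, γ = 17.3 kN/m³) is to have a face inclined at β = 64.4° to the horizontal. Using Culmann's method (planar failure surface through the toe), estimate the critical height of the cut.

Culmann's analysis gives the critical failure plane at α_cr = (β + φ')/2 = (64.4 + 20.1)/2 = 42.2°, and the critical height
H_c = (4c'/γ) · sinβ cosφ' / [1 − cos(β − φ')]
    = (4·43.3/17.3) · sin64.4°·cos20.1° / [1 − cos(44.3°)]
    = 10.012 · 0.9018·0.9391 / [1 − 0.7157]
    = 10.012 · 0.8469 / 0.2843
    = 29.82 m

H_c = 29.82 m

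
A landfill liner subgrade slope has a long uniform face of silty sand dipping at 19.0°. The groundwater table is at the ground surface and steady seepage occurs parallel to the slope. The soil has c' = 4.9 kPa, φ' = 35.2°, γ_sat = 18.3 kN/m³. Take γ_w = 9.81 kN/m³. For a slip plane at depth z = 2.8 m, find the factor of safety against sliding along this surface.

FS = 1.26

With seepage parallel to the slope and the water table at the surface, the effective normal stress on the slip plane uses the buoyant unit weight γ' = γ_sat − γ_w while the driving shear stress uses γ_sat:
FS = [c' + γ' z cos²β tanφ'] / [γ_sat z sinβ cosβ]
γ' = 18.3 − 9.81 = 8.49 kN/m³
Numerator = 4.9 + 8.49·2.8·cos²19.0°·tan35.2° = 4.9 + 8.49·2.8·0.8940·0.7054 = 19.892 kPa
Denominator = 18.3·2.8·sin19.0°·cos19.0° = 18.3·2.8·0.3256·0.9455 = 15.773 kPa
FS = 19.892 / 15.773 = 1.261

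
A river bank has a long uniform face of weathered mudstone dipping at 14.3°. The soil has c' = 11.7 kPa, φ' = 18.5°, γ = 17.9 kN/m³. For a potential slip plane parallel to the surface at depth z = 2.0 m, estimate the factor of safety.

For an infinite slope with a slip plane parallel to the surface (no pore pressure): FS = [c' + γz cos²β tanφ'] / [γz sinβ cosβ].
γz = 17.9·2.0 = 35.80 kN/m²
Numerator = 11.7 + 35.80·cos²14.3°·tan18.5° = 11.7 + 35.80·0.9390·0.3346 = 22.948 kPa
Denominator = 35.80·sin14.3°·cos14.3° = 35.80·0.2470·0.9690 = 8.569 kPa
FS = 22.948 / 8.569 = 2.678

FS = 2.68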